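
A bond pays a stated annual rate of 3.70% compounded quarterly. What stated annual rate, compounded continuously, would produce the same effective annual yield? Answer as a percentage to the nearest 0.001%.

EAR = (1 + 0.0370/4)^4 − 1 = 0.037517.
Equivalent continuous rate: r = ln(1 + 0.037517) = 0.036830 = 3.683%.

3.683%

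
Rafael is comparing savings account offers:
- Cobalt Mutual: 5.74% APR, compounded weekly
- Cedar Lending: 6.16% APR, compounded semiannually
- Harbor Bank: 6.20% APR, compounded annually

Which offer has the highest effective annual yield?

Cobalt Mutual: (1 + 0.0574/52)^52 − 1 = 5.905%
Cedar Lending: (1 + 0.0616/2)^2 − 1 = 6.255%
Harbor Bank: compounded annually, EAR = 6.200%
The highest effective annual rate is Cedar Lending at 6.255%.

Cedar Lending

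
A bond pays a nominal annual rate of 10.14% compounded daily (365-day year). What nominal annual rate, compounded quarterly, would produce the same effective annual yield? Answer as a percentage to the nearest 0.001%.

EAR = (1 + 0.1014/365)^365 − 1 = 0.106704.
Solve (1 + r/4)^4 = 1.106704: r/4 = 1.106704^(1/4) − 1 = 0.025670, so r = 0.102682 = 10.268%.

10.268%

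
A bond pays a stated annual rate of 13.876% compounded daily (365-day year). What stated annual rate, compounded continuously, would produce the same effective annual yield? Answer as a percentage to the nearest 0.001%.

EAR = (1 + 0.13876/365)^365 − 1 = 0.148818.
Equivalent continuous rate: r = ln(1 + 0.148818) = 0.138734 = 13.873%.

13.873%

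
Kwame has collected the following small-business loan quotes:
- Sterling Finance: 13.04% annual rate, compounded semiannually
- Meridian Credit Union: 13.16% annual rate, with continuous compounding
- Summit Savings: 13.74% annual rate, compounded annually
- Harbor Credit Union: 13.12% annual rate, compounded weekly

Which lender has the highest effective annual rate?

Sterling Finance: (1 + 0.1304/2)^2 − 1 = 13.465%
Meridian Credit Union: e^0.1316 − 1 = 14.065%
Summit Savings: compounded annually, EAR = 13.740%
Harbor Credit Union: (1 + 0.1312/52)^52 − 1 = 14.001%
The highest effective annual rate is Meridian Credit Union at 14.065%.

Meridian Credit Union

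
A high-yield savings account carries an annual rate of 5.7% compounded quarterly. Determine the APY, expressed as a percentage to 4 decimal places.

5.8230%

EAR = (1 + 0.057/4)^4 − 1.
= (1 + 0.014250)^4 − 1 = 1.058230 − 1 = 5.8230%.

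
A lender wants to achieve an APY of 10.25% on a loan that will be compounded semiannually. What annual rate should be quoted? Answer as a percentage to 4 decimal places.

10.0000%

(1 + r/2)^2 − 1 = 0.1025, so 1 + r/2 = 1.1025^(1/2).
r/2 = 0.050000, so r = 0.100000 = 10.0000%.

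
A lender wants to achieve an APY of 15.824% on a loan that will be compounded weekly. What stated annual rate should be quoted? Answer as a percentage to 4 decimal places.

(1 + r/52)^52 − 1 = 0.15824, so 1 + r/52 = 1.15824^(1/52).
r/52 = 0.002829, so r = 0.147109 = 14.7109%.

14.7109%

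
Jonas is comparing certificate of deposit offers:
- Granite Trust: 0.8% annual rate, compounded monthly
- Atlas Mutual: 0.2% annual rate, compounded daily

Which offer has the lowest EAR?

Atlas Mutual

Granite Trust: (1 + 0.008/12)^12 − 1 = 0.803%
Atlas Mutual: (1 + 0.002/365)^365 − 1 = 0.200%
The lowest effective annual rate is Atlas Mutual at 0.200%.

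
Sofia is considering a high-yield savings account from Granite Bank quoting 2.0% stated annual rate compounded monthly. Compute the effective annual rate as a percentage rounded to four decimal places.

2.0184%

EAR = (1 + 0.020/12)^12 − 1.
= (1 + 0.001667)^12 − 1 = 1.020184 − 1 = 2.0184%.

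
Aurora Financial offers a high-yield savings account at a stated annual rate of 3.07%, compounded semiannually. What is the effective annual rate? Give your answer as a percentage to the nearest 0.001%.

EAR = (1 + 0.0307/2)^2 − 1.
= 1.030936 − 1 = 3.094%.

3.094%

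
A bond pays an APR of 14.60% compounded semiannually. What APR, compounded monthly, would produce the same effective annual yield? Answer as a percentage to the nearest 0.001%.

EAR = (1 + 0.1460/2)^2 − 1 = 0.151329.
Solve (1 + r/12)^12 = 1.151329: r/12 = 1.151329^(1/12) − 1 = 0.011812, so r = 0.141748 = 14.175%.

14.175%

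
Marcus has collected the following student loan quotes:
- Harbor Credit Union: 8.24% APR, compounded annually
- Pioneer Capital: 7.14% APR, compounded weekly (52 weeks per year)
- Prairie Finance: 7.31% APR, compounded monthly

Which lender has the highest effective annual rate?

Harbor Credit Union

Harbor Credit Union: compounded annually, EAR = 8.240%
Pioneer Capital: (1 + 0.0714/52)^52 − 1 = 7.396%
Prairie Finance: (1 + 0.0731/12)^12 − 1 = 7.560%
The highest effective annual rate is Harbor Credit Union at 8.240%.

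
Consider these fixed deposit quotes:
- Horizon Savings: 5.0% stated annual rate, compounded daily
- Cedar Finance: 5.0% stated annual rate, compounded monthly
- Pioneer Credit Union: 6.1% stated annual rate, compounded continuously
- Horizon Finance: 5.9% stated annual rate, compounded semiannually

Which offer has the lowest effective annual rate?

Horizon Savings: (1 + 0.050/365)^365 − 1 = 5.127%
Cedar Finance: (1 + 0.050/12)^12 − 1 = 5.116%
Pioneer Credit Union: e^0.061 − 1 = 6.290%
Horizon Finance: (1 + 0.059/2)^2 − 1 = 5.987%
The lowest effective annual rate is Cedar Finance at 5.116%.

Cedar Finance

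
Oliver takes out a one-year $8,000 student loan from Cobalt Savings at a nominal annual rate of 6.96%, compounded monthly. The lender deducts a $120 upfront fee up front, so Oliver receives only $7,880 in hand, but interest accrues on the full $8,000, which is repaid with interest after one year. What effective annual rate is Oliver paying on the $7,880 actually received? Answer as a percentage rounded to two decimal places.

8.82%

Amount owed after one year: 8,000 × (1 + 0.0696/12)^12 = 8,000 × 1.071864 = $8,574.91.
Effective rate on net proceeds: 8,574.91 / 7,880 − 1 = 0.088187 = 8.82%.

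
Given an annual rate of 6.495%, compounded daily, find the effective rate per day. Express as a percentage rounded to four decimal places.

0.0178%

With a nominal annual rate compounded daily, the periodic rate is the nominal rate divided by 365.
i = 0.06495 / 365 = 0.0001779 = 0.0178%.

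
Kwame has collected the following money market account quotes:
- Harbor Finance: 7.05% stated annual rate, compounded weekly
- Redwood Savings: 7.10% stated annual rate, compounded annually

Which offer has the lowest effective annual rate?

Redwood Savings

Harbor Finance: (1 + 0.0705/52)^52 − 1 = 7.299%
Redwood Savings: compounded annually, EAR = 7.100%
The lowest effective annual rate is Redwood Savings at 7.100%.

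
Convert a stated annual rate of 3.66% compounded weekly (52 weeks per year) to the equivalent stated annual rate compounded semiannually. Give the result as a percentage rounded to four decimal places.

EAR = (1 + 0.0366/52)^52 − 1 = 0.037265.
Solve (1 + r/2)^2 = 1.037265: r/2 = 1.037265^(1/2) − 1 = 0.018462, so r = 0.036924 = 3.6924%.

3.6924%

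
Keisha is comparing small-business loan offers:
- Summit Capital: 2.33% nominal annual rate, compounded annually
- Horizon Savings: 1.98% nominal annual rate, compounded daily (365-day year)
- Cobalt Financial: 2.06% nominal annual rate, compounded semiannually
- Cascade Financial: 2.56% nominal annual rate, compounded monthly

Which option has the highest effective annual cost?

Cascade Financial

Summit Capital: compounded annually, EAR = 2.330%
Horizon Savings: (1 + 0.0198/365)^365 − 1 = 2.000%
Cobalt Financial: (1 + 0.0206/2)^2 − 1 = 2.071%
Cascade Financial: (1 + 0.0256/12)^12 − 1 = 2.590%
The highest effective annual rate is Cascade Financial at 2.590%.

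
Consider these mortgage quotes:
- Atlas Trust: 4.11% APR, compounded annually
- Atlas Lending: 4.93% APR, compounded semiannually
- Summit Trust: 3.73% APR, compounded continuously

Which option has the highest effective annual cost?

Atlas Lending

Atlas Trust: compounded annually, EAR = 4.110%
Atlas Lending: (1 + 0.0493/2)^2 − 1 = 4.991%
Summit Trust: e^0.0373 − 1 = 3.800%
The highest effective annual rate is Atlas Lending at 4.991%.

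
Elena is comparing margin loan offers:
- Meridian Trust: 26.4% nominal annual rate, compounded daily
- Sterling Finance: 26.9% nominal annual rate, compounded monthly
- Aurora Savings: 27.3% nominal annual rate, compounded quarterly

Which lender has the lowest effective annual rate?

Meridian Trust

Meridian Trust: (1 + 0.264/365)^365 − 1 = 30.200%
Sterling Finance: (1 + 0.269/12)^12 − 1 = 30.477%
Aurora Savings: (1 + 0.273/4)^4 − 1 = 30.224%
The lowest effective annual rate is Meridian Trust at 30.200%.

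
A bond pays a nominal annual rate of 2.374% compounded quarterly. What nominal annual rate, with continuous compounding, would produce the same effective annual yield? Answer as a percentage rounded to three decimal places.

EAR = (1 + 0.02374/4)^4 − 1 = 0.023952.
Equivalent continuous rate: r = ln(1 + 0.023952) = 0.023670 = 2.367%.

2.367%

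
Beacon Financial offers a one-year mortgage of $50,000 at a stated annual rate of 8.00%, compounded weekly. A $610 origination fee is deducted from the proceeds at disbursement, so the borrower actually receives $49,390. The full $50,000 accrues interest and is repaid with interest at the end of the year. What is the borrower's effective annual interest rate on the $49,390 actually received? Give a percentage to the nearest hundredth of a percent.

Amount owed after one year: 50,000 × (1 + 0.0800/52)^52 = 50,000 × 1.083220 = $54,161.02.
Effective rate on net proceeds: 54,161.02 / 49,390 − 1 = 0.096599 = 9.66%.

9.66%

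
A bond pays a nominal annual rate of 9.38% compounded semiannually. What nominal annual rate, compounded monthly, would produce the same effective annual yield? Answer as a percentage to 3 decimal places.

EAR = (1 + 0.0938/2)^2 − 1 = 0.096000.
Solve (1 + r/12)^12 = 1.096000: r/12 = 1.096000^(1/12) − 1 = 0.007668, so r = 0.092018 = 9.202%.

9.202%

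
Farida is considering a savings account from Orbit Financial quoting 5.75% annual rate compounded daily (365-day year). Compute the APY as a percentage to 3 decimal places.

EAR = (1 + 0.0575/365)^365 − 1.
= (1 + 0.000158)^365 − 1 = 1.059180 − 1 = 5.918%.

5.918%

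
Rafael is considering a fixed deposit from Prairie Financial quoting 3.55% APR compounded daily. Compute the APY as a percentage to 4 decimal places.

3.6136%

EAR = (1 + 0.0355/365)^365 − 1.
= 1.036136 − 1 = 3.6136%.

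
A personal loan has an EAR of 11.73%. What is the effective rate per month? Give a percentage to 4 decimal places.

The per-month rate i satisfies (1 + i)^12 = 1 + 0.1173.
i = 1.1173^(1/12) − 1 = 0.0092858 = 0.9286%.

0.9286%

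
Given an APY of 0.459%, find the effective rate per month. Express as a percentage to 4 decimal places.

The per-month rate i satisfies (1 + i)^12 = 1 + 0.00459.
i = 1.00459^(1/12) − 1 = 0.0003817 = 0.0382%.

0.0382%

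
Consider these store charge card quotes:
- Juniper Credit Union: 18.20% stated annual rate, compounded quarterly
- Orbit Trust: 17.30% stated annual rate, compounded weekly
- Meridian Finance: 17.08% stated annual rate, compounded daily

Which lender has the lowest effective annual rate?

Meridian Finance

Juniper Credit Union: (1 + 0.1820/4)^4 − 1 = 19.480%
Orbit Trust: (1 + 0.1730/52)^52 − 1 = 18.852%
Meridian Finance: (1 + 0.1708/365)^365 − 1 = 18.621%
The lowest effective annual rate is Meridian Finance at 18.621%.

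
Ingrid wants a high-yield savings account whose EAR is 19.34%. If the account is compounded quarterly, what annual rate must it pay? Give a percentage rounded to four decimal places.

(1 + r/4)^4 − 1 = 0.1934, so 1 + r/4 = 1.1934^(1/4).
r/4 = 0.045193, so r = 0.180772 = 18.0772%.

18.0772%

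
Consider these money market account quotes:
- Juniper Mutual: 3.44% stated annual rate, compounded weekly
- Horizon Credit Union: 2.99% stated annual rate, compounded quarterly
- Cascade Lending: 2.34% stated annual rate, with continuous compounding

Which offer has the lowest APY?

Juniper Mutual: (1 + 0.0344/52)^52 − 1 = 3.499%
Horizon Credit Union: (1 + 0.0299/4)^4 − 1 = 3.024%
Cascade Lending: e^0.0234 − 1 = 2.368%
The lowest effective annual rate is Cascade Lending at 2.368%.

Cascade Lending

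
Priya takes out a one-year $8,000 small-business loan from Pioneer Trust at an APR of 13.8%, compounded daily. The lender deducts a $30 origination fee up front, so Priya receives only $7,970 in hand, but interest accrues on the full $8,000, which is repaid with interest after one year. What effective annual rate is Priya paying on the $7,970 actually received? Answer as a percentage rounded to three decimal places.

Amount owed after one year: 8,000 × (1 + 0.138/365)^365 = 8,000 × 1.147946 = $9,183.56.
Effective rate on net proceeds: 9,183.56 / 7,970 − 1 = 0.152267 = 15.227%.

15.227%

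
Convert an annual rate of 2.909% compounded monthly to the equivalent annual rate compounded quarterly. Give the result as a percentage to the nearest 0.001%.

EAR = (1 + 0.02909/12)^12 − 1 = 0.029481.
Solve (1 + r/4)^4 = 1.029481: r/4 = 1.029481^(1/4) − 1 = 0.007290, so r = 0.029161 = 2.916%.

2.916%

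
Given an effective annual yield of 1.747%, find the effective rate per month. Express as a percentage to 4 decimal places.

0.1444%

The per-month rate i satisfies (1 + i)^12 = 1 + 0.01747.
i = 1.01747^(1/12) − 1 = 0.0014443 = 0.1444%.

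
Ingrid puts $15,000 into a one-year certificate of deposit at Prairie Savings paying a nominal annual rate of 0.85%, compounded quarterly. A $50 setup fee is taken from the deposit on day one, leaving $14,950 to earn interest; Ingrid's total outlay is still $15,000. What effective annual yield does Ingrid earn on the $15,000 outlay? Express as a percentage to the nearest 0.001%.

Value after one year: 14,950 × (1 + 0.0085/4)^4 = 14,950 × 1.008527 = $15,077.48.
Effective yield on the $15,000 outlay: 15,077.48 / 15,000 − 1 = 0.005165 = 0.517%.

0.517%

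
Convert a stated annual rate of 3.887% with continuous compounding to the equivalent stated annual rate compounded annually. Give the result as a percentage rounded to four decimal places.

3.9635%

EAR under continuous compounding: e^0.03887 − 1 = 0.039635.
Compounded annually, the equivalent nominal rate is the EAR itself: 3.9635%.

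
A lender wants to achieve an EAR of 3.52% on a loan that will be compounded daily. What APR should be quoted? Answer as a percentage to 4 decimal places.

3.4596%

(1 + r/365)^365 − 1 = 0.0352, so 1 + r/365 = 1.0352^(1/365).
r/365 = 0.000095, so r = 0.034596 = 3.4596%.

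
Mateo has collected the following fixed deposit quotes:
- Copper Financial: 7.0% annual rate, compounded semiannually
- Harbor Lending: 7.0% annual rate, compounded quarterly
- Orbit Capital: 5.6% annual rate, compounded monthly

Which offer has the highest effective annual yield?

Harbor Lending

Copper Financial: (1 + 0.070/2)^2 − 1 = 7.122%
Harbor Lending: (1 + 0.070/4)^4 − 1 = 7.186%
Orbit Capital: (1 + 0.056/12)^12 − 1 = 5.746%
The highest effective annual rate is Harbor Lending at 7.186%.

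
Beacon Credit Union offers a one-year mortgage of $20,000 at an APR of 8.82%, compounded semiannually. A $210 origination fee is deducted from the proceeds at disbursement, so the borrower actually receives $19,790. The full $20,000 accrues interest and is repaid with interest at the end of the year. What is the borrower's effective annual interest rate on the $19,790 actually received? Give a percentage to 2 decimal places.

10.17%

Amount owed after one year: 20,000 × (1 + 0.0882/2)^2 = 20,000 × 1.090145 = $21,802.90.
Effective rate on net proceeds: 21,802.90 / 19,790 − 1 = 0.101713 = 10.17%.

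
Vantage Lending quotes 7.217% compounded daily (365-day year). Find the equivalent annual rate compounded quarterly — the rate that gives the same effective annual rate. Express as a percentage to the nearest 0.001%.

EAR = (1 + 0.07217/365)^365 − 1 = 0.074830.
Solve (1 + r/4)^4 = 1.074830: r/4 = 1.074830^(1/4) − 1 = 0.018204, so r = 0.072818 = 7.282%.

7.282%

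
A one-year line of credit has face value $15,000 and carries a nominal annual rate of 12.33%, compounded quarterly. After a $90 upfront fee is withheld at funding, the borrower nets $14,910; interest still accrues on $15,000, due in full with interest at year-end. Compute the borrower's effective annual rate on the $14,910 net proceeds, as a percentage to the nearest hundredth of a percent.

13.59%

Amount owed after one year: 15,000 × (1 + 0.1233/4)^4 = 15,000 × 1.129119 = $16,936.79.
Effective rate on net proceeds: 16,936.79 / 14,910 − 1 = 0.135935 = 13.59%.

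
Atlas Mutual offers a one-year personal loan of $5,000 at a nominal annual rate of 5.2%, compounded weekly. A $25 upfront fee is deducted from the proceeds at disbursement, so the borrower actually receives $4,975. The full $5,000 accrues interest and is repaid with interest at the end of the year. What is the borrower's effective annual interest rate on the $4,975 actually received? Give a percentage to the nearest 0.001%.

Amount owed after one year: 5,000 × (1 + 0.052/52)^52 = 5,000 × 1.053348 = $5,266.74.
Effective rate on net proceeds: 5,266.74 / 4,975 − 1 = 0.058642 = 5.864%.

5.864%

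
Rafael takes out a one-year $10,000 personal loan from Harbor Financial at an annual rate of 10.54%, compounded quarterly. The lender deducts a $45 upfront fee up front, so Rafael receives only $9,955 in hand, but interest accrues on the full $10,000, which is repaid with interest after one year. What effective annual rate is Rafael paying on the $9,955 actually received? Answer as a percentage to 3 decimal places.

Amount owed after one year: 10,000 × (1 + 0.1054/4)^4 = 10,000 × 1.109640 = $11,096.40.
Effective rate on net proceeds: 11,096.40 / 9,955 − 1 = 0.114656 = 11.466%.

11.466%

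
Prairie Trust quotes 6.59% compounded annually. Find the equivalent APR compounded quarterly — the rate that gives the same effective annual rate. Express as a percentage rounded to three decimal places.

6.433%

Compounded annually, EAR = nominal = 0.065900.
Solve (1 + r/4)^4 = 1.065900: r/4 = 1.065900^(1/4) − 1 = 0.016083, so r = 0.064331 = 6.433%.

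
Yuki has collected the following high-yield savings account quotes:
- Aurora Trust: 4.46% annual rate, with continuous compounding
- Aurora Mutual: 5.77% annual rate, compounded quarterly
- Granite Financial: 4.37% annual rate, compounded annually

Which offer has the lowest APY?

Granite Financial

Aurora Trust: e^0.0446 − 1 = 4.561%
Aurora Mutual: (1 + 0.0577/4)^4 − 1 = 5.896%
Granite Financial: compounded annually, EAR = 4.370%
The lowest effective annual rate is Granite Financial at 4.370%.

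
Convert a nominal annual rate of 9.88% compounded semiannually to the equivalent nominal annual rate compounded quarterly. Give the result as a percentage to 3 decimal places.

EAR = (1 + 0.0988/2)^2 − 1 = 0.101240.
Solve (1 + r/4)^4 = 1.101240: r/4 = 1.101240^(1/4) − 1 = 0.024402, so r = 0.097609 = 9.761%.

9.761%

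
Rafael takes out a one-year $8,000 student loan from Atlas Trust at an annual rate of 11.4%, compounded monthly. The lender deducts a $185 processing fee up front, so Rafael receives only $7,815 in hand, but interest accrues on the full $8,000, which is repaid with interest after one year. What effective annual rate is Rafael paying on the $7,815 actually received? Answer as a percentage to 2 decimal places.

Amount owed after one year: 8,000 × (1 + 0.114/12)^12 = 8,000 × 1.120149 = $8,961.19.
Effective rate on net proceeds: 8,961.19 / 7,815 − 1 = 0.146666 = 14.67%.

14.67%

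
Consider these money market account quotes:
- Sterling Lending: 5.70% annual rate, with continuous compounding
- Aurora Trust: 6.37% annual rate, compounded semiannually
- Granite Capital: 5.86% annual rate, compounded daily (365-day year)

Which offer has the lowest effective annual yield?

Sterling Lending

Sterling Lending: e^0.0570 − 1 = 5.866%
Aurora Trust: (1 + 0.0637/2)^2 − 1 = 6.471%
Granite Capital: (1 + 0.0586/365)^365 − 1 = 6.035%
The lowest effective annual rate is Sterling Lending at 5.866%.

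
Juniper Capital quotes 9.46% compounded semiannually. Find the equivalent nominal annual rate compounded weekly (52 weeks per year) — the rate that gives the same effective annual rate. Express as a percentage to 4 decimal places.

9.2513%

EAR = (1 + 0.0946/2)^2 − 1 = 0.096837.
Solve (1 + r/52)^52 = 1.096837: r/52 = 1.096837^(1/52) − 1 = 0.001779, so r = 0.092513 = 9.2513%.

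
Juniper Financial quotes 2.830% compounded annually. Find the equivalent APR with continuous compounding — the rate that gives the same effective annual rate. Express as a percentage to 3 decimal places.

2.791%

Compounded annually, EAR = nominal = 0.028300.
Equivalent continuous rate: r = ln(1 + 0.028300) = 0.027907 = 2.791%.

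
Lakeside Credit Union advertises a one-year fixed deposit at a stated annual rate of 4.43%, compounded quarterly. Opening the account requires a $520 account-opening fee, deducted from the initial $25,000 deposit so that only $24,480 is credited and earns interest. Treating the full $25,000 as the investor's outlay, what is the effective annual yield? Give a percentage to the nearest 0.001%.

Value after one year: 24,480 × (1 + 0.0443/4)^4 = 24,480 × 1.045041 = $25,582.61.
Effective yield on the $25,000 outlay: 25,582.61 / 25,000 − 1 = 0.023305 = 2.330%.

2.330%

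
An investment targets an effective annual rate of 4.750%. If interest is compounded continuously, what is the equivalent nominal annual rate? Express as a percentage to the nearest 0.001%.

4.641%

Continuous: nominal r satisfies e^r − 1 = 0.04750.
r = ln(1 + 0.04750) = ln(1.04750) = 0.046406 = 4.641%.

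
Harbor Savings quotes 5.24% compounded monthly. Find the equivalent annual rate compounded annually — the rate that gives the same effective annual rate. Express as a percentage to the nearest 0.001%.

5.368%

EAR = (1 + 0.0524/12)^12 − 1 = 0.053677.
Compounded annually, the equivalent nominal rate is the EAR itself: 5.368%.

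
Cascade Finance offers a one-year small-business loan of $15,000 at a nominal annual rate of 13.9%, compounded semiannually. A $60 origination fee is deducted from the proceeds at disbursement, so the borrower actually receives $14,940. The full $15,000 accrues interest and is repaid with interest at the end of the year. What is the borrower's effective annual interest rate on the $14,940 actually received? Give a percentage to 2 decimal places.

14.84%

Amount owed after one year: 15,000 × (1 + 0.139/2)^2 = 15,000 × 1.143830 = $17,157.45.
Effective rate on net proceeds: 17,157.45 / 14,940 − 1 = 0.148424 = 14.84%.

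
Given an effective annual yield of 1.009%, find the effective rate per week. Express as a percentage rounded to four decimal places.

0.0193%

The per-week rate i satisfies (1 + i)^52 = 1 + 0.01009.
i = 1.01009^(1/52) − 1 = 0.0001931 = 0.0193%.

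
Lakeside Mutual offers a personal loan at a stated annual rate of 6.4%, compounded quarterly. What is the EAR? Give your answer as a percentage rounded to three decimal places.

EAR = (1 + 0.064/4)^4 − 1.
= (1 + 0.016000)^4 − 1 = 1.065552 − 1 = 6.555%.

6.555%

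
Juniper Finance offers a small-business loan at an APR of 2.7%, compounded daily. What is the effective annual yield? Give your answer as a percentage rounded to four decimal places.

2.7367%

EAR = (1 + 0.027/365)^365 − 1.
= 1.027367 − 1 = 2.7367%.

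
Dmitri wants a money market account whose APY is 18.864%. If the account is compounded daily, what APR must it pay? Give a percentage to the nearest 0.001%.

(1 + r/365)^365 − 1 = 0.18864, so 1 + r/365 = 1.18864^(1/365).
r/365 = 0.000474, so r = 0.172851 = 17.285%.

17.285%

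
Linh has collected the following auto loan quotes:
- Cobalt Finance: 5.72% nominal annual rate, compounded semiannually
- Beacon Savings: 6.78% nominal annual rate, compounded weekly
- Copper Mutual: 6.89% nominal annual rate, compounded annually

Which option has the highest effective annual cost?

Beacon Savings

Cobalt Finance: (1 + 0.0572/2)^2 − 1 = 5.802%
Beacon Savings: (1 + 0.0678/52)^52 − 1 = 7.010%
Copper Mutual: compounded annually, EAR = 6.890%
The highest effective annual rate is Beacon Savings at 7.010%.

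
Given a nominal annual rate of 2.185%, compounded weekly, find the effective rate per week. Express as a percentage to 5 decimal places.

0.04202%

With a nominal annual rate compounded weekly, the periodic rate is the nominal rate divided by 52.
i = 0.02185 / 52 = 0.0004202 = 0.04202%.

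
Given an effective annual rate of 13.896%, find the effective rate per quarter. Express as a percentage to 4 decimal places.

The per-quarter rate i satisfies (1 + i)^4 = 1 + 0.13896.
i = 1.13896^(1/4) − 1 = 0.0330637 = 3.3064%.

3.3064%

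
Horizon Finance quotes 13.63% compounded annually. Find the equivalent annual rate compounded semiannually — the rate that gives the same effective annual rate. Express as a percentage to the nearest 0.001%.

Compounded annually, EAR = nominal = 0.136300.
Solve (1 + r/2)^2 = 1.136300: r/2 = 1.136300^(1/2) − 1 = 0.065974, so r = 0.131947 = 13.195%.

13.195%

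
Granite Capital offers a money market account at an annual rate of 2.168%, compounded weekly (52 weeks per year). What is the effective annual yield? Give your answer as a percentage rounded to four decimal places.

EAR = (1 + 0.02168/52)^52 − 1.
= 1.021912 − 1 = 2.1912%.

2.1912%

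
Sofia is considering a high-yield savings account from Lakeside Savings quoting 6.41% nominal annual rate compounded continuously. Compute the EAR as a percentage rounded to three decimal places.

With continuous compounding, EAR = e^0.0641 − 1.
e^0.0641 = 1.066199, so EAR = 0.066199 = 6.620%.

6.620%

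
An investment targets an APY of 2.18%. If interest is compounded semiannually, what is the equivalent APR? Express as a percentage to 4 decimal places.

(1 + r/2)^2 − 1 = 0.0218, so 1 + r/2 = 1.0218^(1/2).
r/2 = 0.010841, so r = 0.021682 = 2.1682%.

2.1682%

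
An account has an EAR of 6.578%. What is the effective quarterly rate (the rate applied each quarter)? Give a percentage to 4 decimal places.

1.6054%

The per-quarter rate i satisfies (1 + i)^4 = 1 + 0.06578.
i = 1.06578^(1/4) − 1 = 0.0160542 = 1.6054%.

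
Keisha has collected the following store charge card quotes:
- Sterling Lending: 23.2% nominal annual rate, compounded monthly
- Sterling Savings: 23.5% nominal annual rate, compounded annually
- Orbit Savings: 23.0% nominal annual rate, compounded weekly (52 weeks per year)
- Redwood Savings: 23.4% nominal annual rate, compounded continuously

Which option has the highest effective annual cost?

Redwood Savings

Sterling Lending: (1 + 0.232/12)^12 − 1 = 25.833%
Sterling Savings: compounded annually, EAR = 23.500%
Orbit Savings: (1 + 0.230/52)^52 − 1 = 25.796%
Redwood Savings: e^0.234 − 1 = 26.364%
The highest effective annual rate is Redwood Savings at 26.364%.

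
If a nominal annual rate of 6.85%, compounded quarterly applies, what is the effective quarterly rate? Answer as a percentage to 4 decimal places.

With a nominal annual rate compounded quarterly, the periodic rate is the nominal rate divided by 4.
i = 0.0685 / 4 = 0.0171250 = 1.7125%.

1.7125%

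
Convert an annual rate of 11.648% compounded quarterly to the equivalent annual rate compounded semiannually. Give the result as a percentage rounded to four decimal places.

11.8176%

EAR = (1 + 0.11648/4)^4 − 1 = 0.121667.
Solve (1 + r/2)^2 = 1.121667: r/2 = 1.121667^(1/2) − 1 = 0.059088, so r = 0.118176 = 11.8176%.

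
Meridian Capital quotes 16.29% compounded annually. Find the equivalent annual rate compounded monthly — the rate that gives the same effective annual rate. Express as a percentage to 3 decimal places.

15.187%

Compounded annually, EAR = nominal = 0.162900.
Solve (1 + r/12)^12 = 1.162900: r/12 = 1.162900^(1/12) − 1 = 0.012656, so r = 0.151870 = 15.187%.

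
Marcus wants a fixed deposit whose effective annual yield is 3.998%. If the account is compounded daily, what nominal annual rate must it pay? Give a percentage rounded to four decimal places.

(1 + r/365)^365 − 1 = 0.03998, so 1 + r/365 = 1.03998^(1/365).
r/365 = 0.000107, so r = 0.039204 = 3.9204%.

3.9204%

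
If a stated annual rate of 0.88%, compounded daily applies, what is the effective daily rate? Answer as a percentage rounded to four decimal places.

0.0024%

With a nominal annual rate compounded daily, the periodic rate is the nominal rate divided by 365.
i = 0.0088 / 365 = 0.0000241 = 0.0024%.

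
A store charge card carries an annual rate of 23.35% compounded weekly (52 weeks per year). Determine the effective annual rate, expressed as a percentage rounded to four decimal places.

26.2353%

EAR = (1 + 0.2335/52)^52 − 1.
= 1.262353 − 1 = 26.2353%.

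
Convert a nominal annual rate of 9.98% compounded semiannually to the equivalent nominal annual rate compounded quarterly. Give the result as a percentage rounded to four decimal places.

EAR = (1 + 0.0998/2)^2 − 1 = 0.102290.
Solve (1 + r/4)^4 = 1.102290: r/4 = 1.102290^(1/4) − 1 = 0.024646, so r = 0.098585 = 9.8585%.

9.8585%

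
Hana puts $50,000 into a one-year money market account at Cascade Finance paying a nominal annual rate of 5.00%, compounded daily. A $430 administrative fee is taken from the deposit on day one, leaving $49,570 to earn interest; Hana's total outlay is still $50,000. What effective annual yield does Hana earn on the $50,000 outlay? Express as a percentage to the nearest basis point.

4.22%

Value after one year: 49,570 × (1 + 0.0500/365)^365 = 49,570 × 1.051267 = $52,111.33.
Effective yield on the $50,000 outlay: 52,111.33 / 50,000 − 1 = 0.042227 = 4.22%.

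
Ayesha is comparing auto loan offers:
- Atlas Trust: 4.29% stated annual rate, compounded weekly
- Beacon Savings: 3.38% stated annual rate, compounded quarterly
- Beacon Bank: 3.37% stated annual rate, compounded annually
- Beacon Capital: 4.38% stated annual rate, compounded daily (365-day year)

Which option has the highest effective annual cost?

Atlas Trust: (1 + 0.0429/52)^52 − 1 = 4.382%
Beacon Savings: (1 + 0.0338/4)^4 − 1 = 3.423%
Beacon Bank: compounded annually, EAR = 3.370%
Beacon Capital: (1 + 0.0438/365)^365 − 1 = 4.477%
The highest effective annual rate is Beacon Capital at 4.477%.

Beacon Capital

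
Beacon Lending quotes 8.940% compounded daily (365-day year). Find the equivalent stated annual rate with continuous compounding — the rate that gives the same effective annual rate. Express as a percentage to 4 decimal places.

EAR = (1 + 0.08940/365)^365 − 1 = 0.093506.
Equivalent continuous rate: r = ln(1 + 0.093506) = 0.089389 = 8.9389%.

8.9389%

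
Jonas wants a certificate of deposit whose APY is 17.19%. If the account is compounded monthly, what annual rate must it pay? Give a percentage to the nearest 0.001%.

(1 + r/12)^12 − 1 = 0.1719, so 1 + r/12 = 1.1719^(1/12).
r/12 = 0.013307, so r = 0.159679 = 15.968%.

15.968%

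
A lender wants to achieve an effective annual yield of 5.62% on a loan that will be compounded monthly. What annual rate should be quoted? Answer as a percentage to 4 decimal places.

(1 + r/12)^12 − 1 = 0.0562, so 1 + r/12 = 1.0562^(1/12).
r/12 = 0.004567, so r = 0.054802 = 5.4802%.

5.4802%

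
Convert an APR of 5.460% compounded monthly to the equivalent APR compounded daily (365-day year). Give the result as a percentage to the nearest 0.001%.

5.448%

EAR = (1 + 0.05460/12)^12 − 1 = 0.055987.
Solve (1 + r/365)^365 = 1.055987: r/365 = 1.055987^(1/365) − 1 = 0.000149, so r = 0.054480 = 5.448%.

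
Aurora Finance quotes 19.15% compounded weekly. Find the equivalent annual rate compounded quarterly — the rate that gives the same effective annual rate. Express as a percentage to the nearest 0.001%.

EAR = (1 + 0.1915/52)^52 − 1 = 0.210639.
Solve (1 + r/4)^4 = 1.210639: r/4 = 1.210639^(1/4) − 1 = 0.048947, so r = 0.195789 = 19.579%.

19.579%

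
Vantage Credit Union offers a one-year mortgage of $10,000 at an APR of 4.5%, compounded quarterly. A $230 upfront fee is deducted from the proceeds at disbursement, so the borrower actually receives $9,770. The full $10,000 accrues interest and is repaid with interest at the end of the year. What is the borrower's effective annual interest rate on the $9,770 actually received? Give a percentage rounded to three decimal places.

Amount owed after one year: 10,000 × (1 + 0.045/4)^4 = 10,000 × 1.045765 = $10,457.65.
Effective rate on net proceeds: 10,457.65 / 9,770 − 1 = 0.070384 = 7.038%.

7.038%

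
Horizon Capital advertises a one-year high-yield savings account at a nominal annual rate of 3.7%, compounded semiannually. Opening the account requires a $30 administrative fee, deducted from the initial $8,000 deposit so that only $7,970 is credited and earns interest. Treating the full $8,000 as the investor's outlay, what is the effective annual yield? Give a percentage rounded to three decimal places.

3.345%

Value after one year: 7,970 × (1 + 0.037/2)^2 = 7,970 × 1.037342 = $8,267.62.
Effective yield on the $8,000 outlay: 8,267.62 / 8,000 − 1 = 0.033452 = 3.345%.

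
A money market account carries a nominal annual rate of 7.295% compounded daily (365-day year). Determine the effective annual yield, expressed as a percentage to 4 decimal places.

7.5669%

EAR = (1 + 0.07295/365)^365 − 1.
= (1 + 0.000200)^365 − 1 = 1.075669 − 1 = 7.5669%.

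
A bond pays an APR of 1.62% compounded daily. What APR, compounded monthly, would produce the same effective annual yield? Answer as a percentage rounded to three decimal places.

EAR = (1 + 0.0162/365)^365 − 1 = 0.016332.
Solve (1 + r/12)^12 = 1.016332: r/12 = 1.016332^(1/12) − 1 = 0.001351, so r = 0.016211 = 1.621%.

1.621%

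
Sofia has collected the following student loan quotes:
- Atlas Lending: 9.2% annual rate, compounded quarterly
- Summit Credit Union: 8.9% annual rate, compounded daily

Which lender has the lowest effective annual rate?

Summit Credit Union

Atlas Lending: (1 + 0.092/4)^4 − 1 = 9.522%
Summit Credit Union: (1 + 0.089/365)^365 − 1 = 9.307%
The lowest effective annual rate is Summit Credit Union at 9.307%.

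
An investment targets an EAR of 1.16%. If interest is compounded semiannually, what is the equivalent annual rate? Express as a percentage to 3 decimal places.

(1 + r/2)^2 − 1 = 0.0116, so 1 + r/2 = 1.0116^(1/2).
r/2 = 0.005783, so r = 0.011567 = 1.157%.

1.157%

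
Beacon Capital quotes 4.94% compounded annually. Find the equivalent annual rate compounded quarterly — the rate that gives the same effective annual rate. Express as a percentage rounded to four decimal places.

Compounded annually, EAR = nominal = 0.049400.
Solve (1 + r/4)^4 = 1.049400: r/4 = 1.049400^(1/4) − 1 = 0.012128, so r = 0.048510 = 4.8510%.

4.8510%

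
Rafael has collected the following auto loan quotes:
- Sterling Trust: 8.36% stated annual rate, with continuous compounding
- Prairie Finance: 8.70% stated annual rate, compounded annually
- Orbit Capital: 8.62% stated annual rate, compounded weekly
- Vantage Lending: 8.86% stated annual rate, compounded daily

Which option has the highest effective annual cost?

Vantage Lending

Sterling Trust: e^0.0836 − 1 = 8.719%
Prairie Finance: compounded annually, EAR = 8.700%
Orbit Capital: (1 + 0.0862/52)^52 − 1 = 8.995%
Vantage Lending: (1 + 0.0886/365)^365 − 1 = 9.263%
The highest effective annual rate is Vantage Lending at 9.263%.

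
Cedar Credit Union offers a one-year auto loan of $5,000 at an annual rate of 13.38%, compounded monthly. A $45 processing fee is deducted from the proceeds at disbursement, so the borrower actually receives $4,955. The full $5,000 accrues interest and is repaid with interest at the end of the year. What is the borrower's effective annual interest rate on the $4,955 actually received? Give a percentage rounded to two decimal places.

Amount owed after one year: 5,000 × (1 + 0.1338/12)^12 = 5,000 × 1.142318 = $5,711.59.
Effective rate on net proceeds: 5,711.59 / 4,955 − 1 = 0.152692 = 15.27%.

15.27%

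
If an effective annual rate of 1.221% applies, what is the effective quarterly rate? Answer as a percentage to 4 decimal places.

0.3039%

The per-quarter rate i satisfies (1 + i)^4 = 1 + 0.01221.
i = 1.01221^(1/4) − 1 = 0.0030386 = 0.3039%.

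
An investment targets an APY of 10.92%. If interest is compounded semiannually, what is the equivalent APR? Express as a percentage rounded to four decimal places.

10.6371%

(1 + r/2)^2 − 1 = 0.1092, so 1 + r/2 = 1.1092^(1/2).
r/2 = 0.053186, so r = 0.106371 = 10.6371%.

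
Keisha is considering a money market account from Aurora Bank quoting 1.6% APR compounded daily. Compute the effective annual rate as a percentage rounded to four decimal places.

EAR = (1 + 0.016/365)^365 − 1.
= (1 + 0.000044)^365 − 1 = 1.016128 − 1 = 1.6128%.

1.6128%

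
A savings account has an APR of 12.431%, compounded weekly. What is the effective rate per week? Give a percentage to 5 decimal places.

With a nominal annual rate compounded weekly, the periodic rate is the nominal rate divided by 52.
i = 0.12431 / 52 = 0.0023906 = 0.23906%.

0.23906%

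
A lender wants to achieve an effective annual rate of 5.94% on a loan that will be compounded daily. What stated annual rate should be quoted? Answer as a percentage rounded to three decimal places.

(1 + r/365)^365 − 1 = 0.0594, so 1 + r/365 = 1.0594^(1/365).
r/365 = 0.000158, so r = 0.057707 = 5.771%.

5.771%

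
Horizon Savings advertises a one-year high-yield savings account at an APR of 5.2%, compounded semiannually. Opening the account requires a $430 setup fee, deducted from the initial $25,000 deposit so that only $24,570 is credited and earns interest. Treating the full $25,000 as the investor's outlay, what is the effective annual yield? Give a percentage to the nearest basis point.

3.46%

Value after one year: 24,570 × (1 + 0.052/2)^2 = 24,570 × 1.052676 = $25,864.25.
Effective yield on the $25,000 outlay: 25,864.25 / 25,000 − 1 = 0.034570 = 3.46%.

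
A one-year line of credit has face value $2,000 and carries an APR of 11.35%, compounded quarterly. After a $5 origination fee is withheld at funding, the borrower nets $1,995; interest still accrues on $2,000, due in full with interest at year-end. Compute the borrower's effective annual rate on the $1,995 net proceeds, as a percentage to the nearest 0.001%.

Amount owed after one year: 2,000 × (1 + 0.1135/4)^4 = 2,000 × 1.118423 = $2,236.85.
Effective rate on net proceeds: 2,236.85 / 1,995 − 1 = 0.121226 = 12.123%.

12.123%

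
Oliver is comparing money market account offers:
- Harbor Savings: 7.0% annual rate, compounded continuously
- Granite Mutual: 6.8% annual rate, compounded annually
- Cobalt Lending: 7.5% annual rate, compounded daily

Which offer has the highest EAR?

Cobalt Lending

Harbor Savings: e^0.070 − 1 = 7.251%
Granite Mutual: compounded annually, EAR = 6.800%
Cobalt Lending: (1 + 0.075/365)^365 − 1 = 7.788%
The highest effective annual rate is Cobalt Lending at 7.788%.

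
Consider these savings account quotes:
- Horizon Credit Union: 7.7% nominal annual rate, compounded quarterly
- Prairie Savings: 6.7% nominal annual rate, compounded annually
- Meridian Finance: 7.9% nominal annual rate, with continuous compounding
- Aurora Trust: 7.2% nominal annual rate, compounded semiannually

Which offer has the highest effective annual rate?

Meridian Finance

Horizon Credit Union: (1 + 0.077/4)^4 − 1 = 7.925%
Prairie Savings: compounded annually, EAR = 6.700%
Meridian Finance: e^0.079 − 1 = 8.220%
Aurora Trust: (1 + 0.072/2)^2 − 1 = 7.330%
The highest effective annual rate is Meridian Finance at 8.220%.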